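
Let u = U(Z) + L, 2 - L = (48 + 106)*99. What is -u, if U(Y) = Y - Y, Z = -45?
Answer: 15244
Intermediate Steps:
U(Y) = 0
L = -15244 (L = 2 - (48 + 106)*99 = 2 - 154*99 = 2 - 1*15246 = 2 - 15246 = -15244)
u = -15244 (u = 0 - 15244 = -15244)
-u = -1*(-15244) = 15244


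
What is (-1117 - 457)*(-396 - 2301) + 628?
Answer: 4245706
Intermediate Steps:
(-1117 - 457)*(-396 - 2301) + 628 = -1574*(-2697) + 628 = 4245078 + 628 = 4245706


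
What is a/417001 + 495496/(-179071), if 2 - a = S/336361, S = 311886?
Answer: -69499628083618700/25117012995627631 ≈ -2.7670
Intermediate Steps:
a = 360836/336361 (a = 2 - 311886/336361 = 360836/336361 ≈ 1.0728)
a/417001 + 495496/(-179071) = (360836/336361)/417001 + 495496/(-179071) = (360836/336361)*(1/417001) + 495496*(-1/179071) = 360836/140262873361 - 495496/179071 = -69499628083618700/25117012995627631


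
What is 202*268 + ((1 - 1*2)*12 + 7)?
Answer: 54131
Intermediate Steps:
202*268 + ((1 - 1*2)*12 + 7) = 54136 + ((1 - 2)*12 + 7) = 54136 + (-1*12 + 7) = 54136 + (-12 + 7) = 54136 - 5 = 54131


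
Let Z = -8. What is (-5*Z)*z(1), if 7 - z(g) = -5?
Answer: 480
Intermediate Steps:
z(g) = 12 (z(g) = 7 - 1*(-5) = 7 + 5 = 12)
(-5*Z)*z(1) = -5*(-8)*12 = 40*12 = 480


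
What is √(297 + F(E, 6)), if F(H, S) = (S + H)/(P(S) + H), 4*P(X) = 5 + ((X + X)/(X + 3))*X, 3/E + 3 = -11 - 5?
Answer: √16506165/235 ≈ 17.288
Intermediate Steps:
E = -3/19 (E = 3/(-3 + (-11 - 5)) = 3/(-3 - 16) = 3/(-19) = 3*(-1/19) = -3/19 ≈ -0.15789)
P(X) = 5/4 + X²/(2*(3 + X)) (P(X) = (5 + ((X + X)/(X + 3))*X)/4 = (5 + ((2*X)/(3 + X))*X)/4 = (5 + (2*X/(3 + X))*X)/4 = (5 + 2*X²/(3 + X))/4 = 5/4 + X²/(2*(3 + X)))
F(H, S) = (H + S)/(H + (15 + 2*S² + 5*S)/(4*(3 + S))) (F(H, S) = (S + H)/((15 + 2*S² + 5*S)/(4*(3 + S)) + H) = (H + S)/(H + (15 + 2*S² + 5*S)/(4*(3 + S))))
√(297 + F(E, 6)) = √(297 + 4*(3 + 6)*(-3/19 + 6)/(15 + 2*6² + 5*6 + 4*(-3/19)*(3 + 6))) = √(297 + 4*9*(111/19)/(15 + 2*36 + 30 + 4*(-3/19)*9)) = √(297 + 4*9*(111/19)/(15 + 72 + 30 - 108/19)) = √(297 + 4*9*(111/19)/(2115/19)) = √(297 + 4*(19/2115)*9*(111/19)) = √(297 + 444/235) = √(70239/235) = √16506165/235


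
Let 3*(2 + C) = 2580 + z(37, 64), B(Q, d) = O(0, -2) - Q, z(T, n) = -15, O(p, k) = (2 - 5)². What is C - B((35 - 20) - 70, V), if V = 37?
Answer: 789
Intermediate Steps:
O(p, k) = 9 (O(p, k) = (-3)² = 9)
B(Q, d) = 9 - Q
C = 853 (C = -2 + (2580 - 15)/3 = -2 + (⅓)*2565 = -2 + 855 = 853)
C - B((35 - 20) - 70, V) = 853 - (9 - ((35 - 20) - 70)) = 853 - (9 - (15 - 70)) = 853 - (9 - 1*(-55)) = 853 - (9 + 55) = 853 - 1*64 = 853 - 64 = 789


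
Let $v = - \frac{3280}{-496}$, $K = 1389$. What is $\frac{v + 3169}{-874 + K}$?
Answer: $\frac{98444}{15965} \approx 6.1662$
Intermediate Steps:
$v = \frac{205}{31}$ ($v = \left(-3280\right) \left(- \frac{1}{496}\right) = \frac{205}{31} \approx 6.6129$)
$\frac{v + 3169}{-874 + K} = \frac{\frac{205}{31} + 3169}{-874 + 1389} = \frac{98444}{31 \cdot 515} = \frac{98444}{31} \cdot \frac{1}{515} = \frac{98444}{15965}$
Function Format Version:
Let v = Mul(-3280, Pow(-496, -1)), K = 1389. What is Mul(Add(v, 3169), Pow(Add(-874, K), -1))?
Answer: Rational(98444, 15965) ≈ 6.1662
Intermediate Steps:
v = Rational(205, 31) (v = Mul(-3280, Rational(-1, 496)) = Rational(205, 31) ≈ 6.6129)
Mul(Add(v, 3169), Pow(Add(-874, K), -1)) = Mul(Add(Rational(205, 31), 3169), Pow(Add(-874, 1389), -1)) = Mul(Rational(98444, 31), Pow(515, -1)) = Mul(Rational(98444, 31), Rational(1, 515)) = Rational(98444, 15965)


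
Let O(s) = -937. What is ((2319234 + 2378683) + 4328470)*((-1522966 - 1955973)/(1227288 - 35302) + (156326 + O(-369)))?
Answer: 1671849650787999005/1191986 ≈ 1.4026e+12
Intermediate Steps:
((2319234 + 2378683) + 4328470)*((-1522966 - 1955973)/(1227288 - 35302) + (156326 + O(-369))) = ((2319234 + 2378683) + 4328470)*((-1522966 - 1955973)/(1227288 - 35302) + (156326 - 937)) = (4697917 + 4328470)*(-3478939/1191986 + 155389) = 9026387*(-3478939*1/1191986 + 155389) = 9026387*(-3478939/1191986 + 155389) = 9026387*(185218033615/1191986) = 1671849650787999005/1191986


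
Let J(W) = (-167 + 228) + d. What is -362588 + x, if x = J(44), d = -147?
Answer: -362674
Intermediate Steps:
J(W) = -86 (J(W) = (-167 + 228) - 147 = 61 - 147 = -86)
x = -86
-362588 + x = -362588 - 86 = -362674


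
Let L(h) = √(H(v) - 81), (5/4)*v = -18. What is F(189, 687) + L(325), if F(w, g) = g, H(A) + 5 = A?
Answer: 687 + I*√2510/5 ≈ 687.0 + 10.02*I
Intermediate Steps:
v = -72/5 (v = (⅘)*(-18) = -72/5 ≈ -14.400)
H(A) = -5 + A
L(h) = I*√2510/5 (L(h) = √((-5 - 72/5) - 81) = √(-97/5 - 81) = √(-502/5) = I*√2510/5)
F(189, 687) + L(325) = 687 + I*√2510/5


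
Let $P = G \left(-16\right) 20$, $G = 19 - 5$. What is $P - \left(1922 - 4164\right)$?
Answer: $-2238$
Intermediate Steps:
$G = 14$
$P = -4480$ ($P = 14 \left(-16\right) 20 = \left(-224\right) 20 = -4480$)
$P - \left(1922 - 4164\right) = -4480 - \left(1922 - 4164\right) = -4480 - -2242 = -4480 + 2242 = -2238$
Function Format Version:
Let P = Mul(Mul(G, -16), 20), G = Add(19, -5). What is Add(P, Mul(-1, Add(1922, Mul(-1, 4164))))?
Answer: -2238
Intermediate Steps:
G = 14
P = -4480 (P = Mul(Mul(14, -16), 20) = Mul(-224, 20) = -4480)
Add(P, Mul(-1, Add(1922, Mul(-1, 4164)))) = Add(-4480, Mul(-1, Add(1922, Mul(-1, 4164)))) = Add(-4480, Mul(-1, Add(1922, -4164))) = Add(-4480, Mul(-1, -2242)) = Add(-4480, 2242) = -2238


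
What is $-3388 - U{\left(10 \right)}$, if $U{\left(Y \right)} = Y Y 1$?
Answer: $-3488$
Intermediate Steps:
$U{\left(Y \right)} = Y^{2}$ ($U{\left(Y \right)} = Y^{2} \cdot 1 = Y^{2}$)
$-3388 - U{\left(10 \right)} = -3388 - 10^{2} = -3388 - 100 = -3488$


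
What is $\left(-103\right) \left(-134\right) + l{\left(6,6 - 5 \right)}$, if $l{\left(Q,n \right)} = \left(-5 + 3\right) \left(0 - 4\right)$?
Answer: $13810$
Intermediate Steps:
$l{\left(Q,n \right)} = 8$ ($l{\left(Q,n \right)} = \left(-2\right) \left(-4\right) = 8$)
$\left(-103\right) \left(-134\right) + l{\left(6,6 - 5 \right)} = \left(-103\right) \left(-134\right) + 8 = 13802 + 8 = 13810$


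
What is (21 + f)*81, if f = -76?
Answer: -4455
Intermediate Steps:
(21 + f)*81 = (21 - 76)*81 = -55*81 = -4455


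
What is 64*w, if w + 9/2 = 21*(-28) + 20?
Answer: -36640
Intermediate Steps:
w = -1145/2 (w = -9/2 + (21*(-28) + 20) = -9/2 + (-588 + 20) = -9/2 - 568 = -1145/2 ≈ -572.50)
64*w = 64*(-1145/2) = -36640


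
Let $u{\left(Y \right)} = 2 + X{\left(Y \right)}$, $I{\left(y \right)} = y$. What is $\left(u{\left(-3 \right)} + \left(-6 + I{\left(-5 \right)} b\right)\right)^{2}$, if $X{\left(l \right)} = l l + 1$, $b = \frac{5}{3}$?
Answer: $\frac{49}{9} \approx 5.4444$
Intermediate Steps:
$b = \frac{5}{3}$ ($b = 5 \cdot \frac{1}{3} = \frac{5}{3} \approx 1.6667$)
$X{\left(l \right)} = 1 + l^{2}$ ($X{\left(l \right)} = l^{2} + 1 = 1 + l^{2}$)
$u{\left(Y \right)} = 3 + Y^{2}$ ($u{\left(Y \right)} = 2 + \left(1 + Y^{2}\right) = 3 + Y^{2}$)
$\left(u{\left(-3 \right)} + \left(-6 + I{\left(-5 \right)} b\right)\right)^{2} = \left(\left(3 + \left(-3\right)^{2}\right) - \frac{43}{3}\right)^{2} = \left(\left(3 + 9\right) - \frac{43}{3}\right)^{2} = \left(12 - \frac{43}{3}\right)^{2} = \left(- \frac{7}{3}\right)^{2} = \frac{49}{9}$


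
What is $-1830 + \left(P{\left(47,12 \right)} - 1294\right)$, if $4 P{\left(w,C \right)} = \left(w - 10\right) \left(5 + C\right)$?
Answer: $- \frac{11867}{4} \approx -2966.8$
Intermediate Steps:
$P{\left(w,C \right)} = \frac{\left(-10 + w\right) \left(5 + C\right)}{4}$ ($P{\left(w,C \right)} = \frac{\left(w - 10\right) \left(5 + C\right)}{4} = \frac{\left(-10 + w\right) \left(5 + C\right)}{4}$)
$-1830 + \left(P{\left(47,12 \right)} - 1294\right) = -1830 + \left(\left(- \frac{25}{2} - 30 + \frac{5}{4} \cdot 47 + \frac{1}{4} \cdot 12 \cdot 47\right) - 1294\right) = -1830 + \left(\left(- \frac{25}{2} - 30 + \frac{235}{4} + 141\right) - 1294\right) = -1830 + \left(\frac{629}{4} - 1294\right) = -1830 - \frac{4547}{4} = - \frac{11867}{4}$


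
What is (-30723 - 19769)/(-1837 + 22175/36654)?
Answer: 1850733768/67311223 ≈ 27.495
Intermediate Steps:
(-30723 - 19769)/(-1837 + 22175/36654) = -50492/(-1837 + 22175*(1/36654)) = -50492/(-1837 + 22175/36654) = -50492/(-67311223/36654) = -50492*(-36654/67311223) = 1850733768/67311223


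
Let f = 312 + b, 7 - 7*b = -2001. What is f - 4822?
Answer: -29562/7 ≈ -4223.1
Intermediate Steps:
b = 2008/7 (b = 1 - ⅐*(-2001) = 1 + 2001/7 = 2008/7 ≈ 286.86)
f = 4192/7 (f = 312 + 2008/7 = 4192/7 ≈ 598.86)
f - 4822 = 4192/7 - 4822 = -29562/7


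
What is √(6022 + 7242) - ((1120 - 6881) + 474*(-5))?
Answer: 8131 + 4*√829 ≈ 8246.2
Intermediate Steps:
√(6022 + 7242) - ((1120 - 6881) + 474*(-5)) = √13264 - (-5761 - 2370) = 4*√829 - 1*(-8131) = 4*√829 + 8131 = 8131 + 4*√829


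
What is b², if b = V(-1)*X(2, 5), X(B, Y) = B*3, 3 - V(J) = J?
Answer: 576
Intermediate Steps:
V(J) = 3 - J
X(B, Y) = 3*B
b = 24 (b = (3 - 1*(-1))*(3*2) = (3 + 1)*6 = 4*6 = 24)
b² = 24² = 576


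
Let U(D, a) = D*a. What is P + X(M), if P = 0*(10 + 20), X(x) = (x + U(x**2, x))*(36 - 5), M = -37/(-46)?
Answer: 3997295/97336 ≈ 41.067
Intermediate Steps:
M = 37/46 (M = -37*(-1/46) = 37/46 ≈ 0.80435)
X(x) = 31*x + 31*x**3 (X(x) = (x + x**2*x)*(36 - 5) = (x + x**3)*31 = 31*x + 31*x**3)
P = 0 (P = 0*30 = 0)
P + X(M) = 0 + 31*(37/46)*(1 + (37/46)**2) = 0 + 31*(37/46)*(1 + 1369/2116) = 0 + 31*(37/46)*(3485/2116) = 0 + 3997295/97336 = 3997295/97336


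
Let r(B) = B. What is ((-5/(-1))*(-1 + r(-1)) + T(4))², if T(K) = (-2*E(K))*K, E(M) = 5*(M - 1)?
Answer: 16900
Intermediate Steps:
E(M) = -5 + 5*M (E(M) = 5*(-1 + M) = -5 + 5*M)
T(K) = K*(10 - 10*K) (T(K) = (-2*(-5 + 5*K))*K = (10 - 10*K)*K = K*(10 - 10*K))
((-5/(-1))*(-1 + r(-1)) + T(4))² = ((-5/(-1))*(-1 - 1) + 10*4*(1 - 1*4))² = (-5*(-1)*(-2) + 10*4*(1 - 4))² = (5*(-2) + 10*4*(-3))² = (-10 - 120)² = (-130)² = 16900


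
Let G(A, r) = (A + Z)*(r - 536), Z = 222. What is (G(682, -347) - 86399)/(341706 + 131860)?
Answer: -884631/473566 ≈ -1.8680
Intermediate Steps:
G(A, r) = (-536 + r)*(222 + A) (G(A, r) = (A + 222)*(r - 536) = (222 + A)*(-536 + r) = (-536 + r)*(222 + A))
(G(682, -347) - 86399)/(341706 + 131860) = ((-118992 - 536*682 + 222*(-347) + 682*(-347)) - 86399)/(341706 + 131860) = ((-118992 - 365552 - 77034 - 236654) - 86399)/473566 = (-798232 - 86399)*(1/473566) = -884631*1/473566 = -884631/473566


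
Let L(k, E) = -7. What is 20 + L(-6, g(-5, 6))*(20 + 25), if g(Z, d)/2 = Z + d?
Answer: -295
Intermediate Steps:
g(Z, d) = 2*Z + 2*d (g(Z, d) = 2*(Z + d) = 2*Z + 2*d)
20 + L(-6, g(-5, 6))*(20 + 25) = 20 - 7*(20 + 25) = 20 - 7*45 = 20 - 315 = -295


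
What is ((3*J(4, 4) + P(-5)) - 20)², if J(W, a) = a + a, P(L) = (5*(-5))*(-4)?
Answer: 10816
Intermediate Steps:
P(L) = 100 (P(L) = -25*(-4) = 100)
J(W, a) = 2*a
((3*J(4, 4) + P(-5)) - 20)² = ((3*(2*4) + 100) - 20)² = ((3*8 + 100) - 20)² = ((24 + 100) - 20)² = (124 - 20)² = 104² = 10816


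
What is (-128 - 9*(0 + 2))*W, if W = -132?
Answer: 19272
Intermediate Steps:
(-128 - 9*(0 + 2))*W = (-128 - 9*(0 + 2))*(-132) = (-128 - 9*2)*(-132) = (-128 - 18)*(-132) = -146*(-132) = 19272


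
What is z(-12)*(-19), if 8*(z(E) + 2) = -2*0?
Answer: 38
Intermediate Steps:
z(E) = -2 (z(E) = -2 + (-2*0)/8 = -2 + (⅛)*0 = -2 + 0 = -2)
z(-12)*(-19) = -2*(-19) = 38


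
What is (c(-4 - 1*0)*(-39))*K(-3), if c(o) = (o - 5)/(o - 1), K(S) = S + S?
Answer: 2106/5 ≈ 421.20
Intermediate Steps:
K(S) = 2*S
c(o) = (-5 + o)/(-1 + o)
(c(-4 - 1*0)*(-39))*K(-3) = (((-5 + (-4 - 1*0))/(-1 + (-4 - 1*0)))*(-39))*(2*(-3)) = (((-5 + (-4 + 0))/(-1 + (-4 + 0)))*(-39))*(-6) = (((-5 - 4)/(-1 - 4))*(-39))*(-6) = ((-9/(-5))*(-39))*(-6) = (-1/5*(-9)*(-39))*(-6) = ((9/5)*(-39))*(-6) = -351/5*(-6) = 2106/5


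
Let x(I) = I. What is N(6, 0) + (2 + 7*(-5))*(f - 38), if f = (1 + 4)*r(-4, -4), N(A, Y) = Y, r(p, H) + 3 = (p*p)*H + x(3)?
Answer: 11814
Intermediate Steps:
r(p, H) = H*p² (r(p, H) = -3 + ((p*p)*H + 3) = -3 + (p²*H + 3) = -3 + (H*p² + 3) = -3 + (3 + H*p²) = H*p²)
f = -320 (f = (1 + 4)*(-4*(-4)²) = 5*(-4*16) = 5*(-64) = -320)
N(6, 0) + (2 + 7*(-5))*(f - 38) = 0 + (2 + 7*(-5))*(-320 - 38) = 0 + (2 - 35)*(-358) = 0 - 33*(-358) = 0 + 11814 = 11814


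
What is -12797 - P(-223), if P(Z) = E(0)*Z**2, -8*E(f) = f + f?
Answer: -12797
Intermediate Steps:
E(f) = -f/4 (E(f) = -(f + f)/8 = -f/4)
P(Z) = 0 (P(Z) = (-1/4*0)*Z**2 = 0*Z**2 = 0)
-12797 - P(-223) = -12797 - 1*0 = -12797 + 0 = -12797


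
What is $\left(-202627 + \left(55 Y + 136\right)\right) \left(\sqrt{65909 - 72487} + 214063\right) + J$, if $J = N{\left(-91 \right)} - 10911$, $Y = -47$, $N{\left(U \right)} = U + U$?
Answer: $-43899194881 - 205076 i \sqrt{6578} \approx -4.3899 \cdot 10^{10} - 1.6633 \cdot 10^{7} i$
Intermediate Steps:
$N{\left(U \right)} = 2 U$
$J = -11093$ ($J = 2 \left(-91\right) - 10911 = -182 + \left(-98649 + 87738\right) = -182 - 10911 = -11093$)
$\left(-202627 + \left(55 Y + 136\right)\right) \left(\sqrt{65909 - 72487} + 214063\right) + J = \left(-202627 + \left(55 \left(-47\right) + 136\right)\right) \left(\sqrt{65909 - 72487} + 214063\right) - 11093 = \left(-202627 + \left(-2585 + 136\right)\right) \left(\sqrt{-6578} + 214063\right) - 11093 = \left(-202627 - 2449\right) \left(i \sqrt{6578} + 214063\right) - 11093 = - 205076 \left(214063 + i \sqrt{6578}\right) - 11093 = \left(-43899183788 - 205076 i \sqrt{6578}\right) - 11093 = -43899194881 - 205076 i \sqrt{6578}$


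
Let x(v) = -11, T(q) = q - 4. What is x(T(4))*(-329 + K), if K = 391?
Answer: -682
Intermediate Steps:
T(q) = -4 + q
x(T(4))*(-329 + K) = -11*(-329 + 391) = -11*62 = -682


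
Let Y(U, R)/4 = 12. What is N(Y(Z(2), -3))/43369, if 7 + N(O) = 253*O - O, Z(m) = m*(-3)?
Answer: 12089/43369 ≈ 0.27875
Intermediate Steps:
Z(m) = -3*m
Y(U, R) = 48 (Y(U, R) = 4*12 = 48)
N(O) = -7 + 252*O (N(O) = -7 + (253*O - O) = -7 + 252*O)
N(Y(Z(2), -3))/43369 = (-7 + 252*48)/43369 = (-7 + 12096)*(1/43369) = 12089*(1/43369) = 12089/43369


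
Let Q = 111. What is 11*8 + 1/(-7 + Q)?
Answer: 9153/104 ≈ 88.010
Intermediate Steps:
11*8 + 1/(-7 + Q) = 11*8 + 1/(-7 + 111) = 88 + 1/104 = 9153/104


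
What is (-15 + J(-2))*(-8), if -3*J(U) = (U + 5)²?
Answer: 144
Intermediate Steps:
J(U) = -(5 + U)²/3 (J(U) = -(U + 5)²/3 = -(5 + U)²/3)
(-15 + J(-2))*(-8) = (-15 - (5 - 2)²/3)*(-8) = (-15 - ⅓*3²)*(-8) = (-15 - ⅓*9)*(-8) = (-15 - 3)*(-8) = -18*(-8) = 144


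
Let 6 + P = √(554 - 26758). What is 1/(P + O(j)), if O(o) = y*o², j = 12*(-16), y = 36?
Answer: 663549/880594563904 - I*√6551/880594563904 ≈ 7.5352e-7 - 9.1913e-11*I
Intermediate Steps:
j = -192
O(o) = 36*o²
P = -6 + 2*I*√6551 (P = -6 + √(554 - 26758) = -6 + √(-26204) = -6 + 2*I*√6551 ≈ -6.0 + 161.88*I)
1/(P + O(j)) = 1/((-6 + 2*I*√6551) + 36*(-192)²) = 1/((-6 + 2*I*√6551) + 36*36864) = 1/((-6 + 2*I*√6551) + 1327104) = 1/(1327098 + 2*I*√6551)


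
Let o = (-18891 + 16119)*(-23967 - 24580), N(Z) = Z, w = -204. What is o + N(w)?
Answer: 134572080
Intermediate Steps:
o = 134572284 (o = -2772*(-48547) = 134572284)
o + N(w) = 134572284 - 204 = 134572080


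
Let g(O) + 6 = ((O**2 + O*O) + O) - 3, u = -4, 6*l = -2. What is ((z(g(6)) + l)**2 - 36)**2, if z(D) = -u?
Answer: 41209/81 ≈ 508.75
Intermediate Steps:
l = -1/3 (l = (1/6)*(-2) = -1/3 ≈ -0.33333)
g(O) = -9 + O + 2*O**2 (g(O) = -6 + (((O**2 + O*O) + O) - 3) = -6 + (((O**2 + O**2) + O) - 3) = -6 + ((2*O**2 + O) - 3) = -6 + ((O + 2*O**2) - 3) = -6 + (-3 + O + 2*O**2) = -9 + O + 2*O**2)
z(D) = 4 (z(D) = -1*(-4) = 4)
((z(g(6)) + l)**2 - 36)**2 = ((4 - 1/3)**2 - 36)**2 = ((11/3)**2 - 36)**2 = (121/9 - 36)**2 = (-203/9)**2 = 41209/81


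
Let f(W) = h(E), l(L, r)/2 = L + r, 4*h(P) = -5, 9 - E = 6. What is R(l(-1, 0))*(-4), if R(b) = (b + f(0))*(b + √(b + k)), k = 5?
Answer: -26 + 13*√3 ≈ -3.4833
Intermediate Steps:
E = 3 (E = 9 - 1*6 = 9 - 6 = 3)
h(P) = -5/4 (h(P) = (¼)*(-5) = -5/4)
l(L, r) = 2*L + 2*r (l(L, r) = 2*(L + r) = 2*L + 2*r)
f(W) = -5/4
R(b) = (-5/4 + b)*(b + √(5 + b)) (R(b) = (b - 5/4)*(b + √(b + 5)) = (-5/4 + b)*(b + √(5 + b)))
R(l(-1, 0))*(-4) = ((2*(-1) + 2*0)² - 5*(2*(-1) + 2*0)/4 - 5*√(5 + (2*(-1) + 2*0))/4 + (2*(-1) + 2*0)*√(5 + (2*(-1) + 2*0)))*(-4) = ((-2 + 0)² - 5*(-2 + 0)/4 - 5*√(5 + (-2 + 0))/4 + (-2 + 0)*√(5 + (-2 + 0)))*(-4) = ((-2)² - 5/4*(-2) - 5*√(5 - 2)/4 - 2*√(5 - 2))*(-4) = (4 + 5/2 - 5*√3/4 - 2*√3)*(-4) = (13/2 - 13*√3/4)*(-4) = -26 + 13*√3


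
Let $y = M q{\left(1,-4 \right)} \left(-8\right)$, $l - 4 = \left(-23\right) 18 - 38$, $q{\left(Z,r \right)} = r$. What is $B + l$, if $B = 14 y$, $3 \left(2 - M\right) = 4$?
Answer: $- \frac{448}{3} \approx -149.33$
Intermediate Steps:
$M = \frac{2}{3}$ ($M = 2 - \frac{4}{3} = \frac{2}{3} \approx 0.66667$)
$l = -448$ ($l = 4 - 452 = -448$)
$y = \frac{64}{3}$ ($y = \frac{2}{3} \left(-4\right) \left(-8\right) = \left(- \frac{8}{3}\right) \left(-8\right) = \frac{64}{3} \approx 21.333$)
$B = \frac{896}{3}$ ($B = 14 \cdot \frac{64}{3} = \frac{896}{3} \approx 298.67$)
$B + l = \frac{896}{3} - 448 = - \frac{448}{3}$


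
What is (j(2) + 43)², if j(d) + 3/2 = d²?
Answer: 8281/4 ≈ 2070.3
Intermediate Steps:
j(d) = -3/2 + d²
(j(2) + 43)² = ((-3/2 + 2²) + 43)² = ((-3/2 + 4) + 43)² = (5/2 + 43)² = (91/2)² = 8281/4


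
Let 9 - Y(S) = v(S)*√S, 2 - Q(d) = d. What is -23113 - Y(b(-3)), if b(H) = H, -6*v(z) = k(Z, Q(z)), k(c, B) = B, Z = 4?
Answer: -23122 - 5*I*√3/6 ≈ -23122.0 - 1.4434*I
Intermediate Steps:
Q(d) = 2 - d
v(z) = -⅓ + z/6 (v(z) = -(2 - z)/6 = -⅓ + z/6)
Y(S) = 9 - √S*(-⅓ + S/6) (Y(S) = 9 - (-⅓ + S/6)*√S = 9 - √S*(-⅓ + S/6))
-23113 - Y(b(-3)) = -23113 - (9 + √(-3)*(2 - 1*(-3))/6) = -23113 - (9 + (I*√3)*(2 + 3)/6) = -23113 - (9 + (⅙)*(I*√3)*5) = -23113 - (9 + 5*I*√3/6) = -23113 + (-9 - 5*I*√3/6) = -23122 - 5*I*√3/6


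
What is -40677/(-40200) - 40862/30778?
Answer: -65115949/206212600 ≈ -0.31577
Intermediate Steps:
-40677/(-40200) - 40862/30778 = -40677*(-1/40200) - 40862*1/30778 = 13559/13400 - 20431/15389 = -65115949/206212600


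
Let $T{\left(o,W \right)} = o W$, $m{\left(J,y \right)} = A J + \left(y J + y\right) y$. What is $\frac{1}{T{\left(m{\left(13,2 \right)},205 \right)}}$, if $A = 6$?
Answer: $\frac{1}{27470} \approx 3.6403 \cdot 10^{-5}$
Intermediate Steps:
$m{\left(J,y \right)} = 6 J + y \left(y + J y\right)$ ($m{\left(J,y \right)} = 6 J + \left(y J + y\right) y = 6 J + \left(J y + y\right) y = 6 J + \left(y + J y\right) y = 6 J + y \left(y + J y\right)$)
$T{\left(o,W \right)} = W o$
$\frac{1}{T{\left(m{\left(13,2 \right)},205 \right)}} = \frac{1}{205 \left(2^{2} + 6 \cdot 13 + 13 \cdot 2^{2}\right)} = \frac{1}{205 \left(4 + 78 + 13 \cdot 4\right)} = \frac{1}{205 \left(4 + 78 + 52\right)} = \frac{1}{205 \cdot 134} = \frac{1}{27470}$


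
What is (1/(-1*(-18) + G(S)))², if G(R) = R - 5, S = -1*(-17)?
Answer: 1/900 ≈ 0.0011111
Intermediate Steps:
S = 17
G(R) = -5 + R
(1/(-1*(-18) + G(S)))² = (1/(-1*(-18) + (-5 + 17)))² = (1/(18 + 12))² = (1/30)² = 1/900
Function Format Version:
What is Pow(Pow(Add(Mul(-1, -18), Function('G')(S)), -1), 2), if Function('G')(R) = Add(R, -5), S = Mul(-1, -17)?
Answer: Rational(1, 900) ≈ 0.0011111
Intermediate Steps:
S = 17
Function('G')(R) = Add(-5, R)
Pow(Pow(Add(Mul(-1, -18), Function('G')(S)), -1), 2) = Pow(Pow(Add(Mul(-1, -18), Add(-5, 17)), -1), 2) = Pow(Pow(Add(18, 12), -1), 2) = Pow(Pow(30, -1), 2) = Pow(Rational(1, 30), 2) = Rational(1, 900)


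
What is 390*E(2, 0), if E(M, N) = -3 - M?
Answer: -1950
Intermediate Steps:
390*E(2, 0) = 390*(-3 - 1*2) = 390*(-3 - 2) = 390*(-5) = -1950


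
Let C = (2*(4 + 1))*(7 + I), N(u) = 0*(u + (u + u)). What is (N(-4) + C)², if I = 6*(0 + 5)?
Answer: 136900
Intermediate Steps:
I = 30 (I = 6*5 = 30)
N(u) = 0 (N(u) = 0*(u + 2*u) = 0*(3*u) = 0)
C = 370 (C = (2*(4 + 1))*(7 + 30) = (2*5)*37 = 10*37 = 370)
(N(-4) + C)² = (0 + 370)² = 370² = 136900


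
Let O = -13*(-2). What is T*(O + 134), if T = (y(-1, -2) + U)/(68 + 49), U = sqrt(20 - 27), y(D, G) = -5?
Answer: -800/117 + 160*I*sqrt(7)/117 ≈ -6.8376 + 3.6181*I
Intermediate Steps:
O = 26
U = I*sqrt(7) (U = sqrt(-7) = I*sqrt(7) ≈ 2.6458*I)
T = -5/117 + I*sqrt(7)/117 (T = (-5 + I*sqrt(7))/(68 + 49) = (-5 + I*sqrt(7))/117 = (-5 + I*sqrt(7))*(1/117) = -5/117 + I*sqrt(7)/117 ≈ -0.042735 + 0.022613*I)
T*(O + 134) = (-5/117 + I*sqrt(7)/117)*(26 + 134) = (-5/117 + I*sqrt(7)/117)*160 = -800/117 + 160*I*sqrt(7)/117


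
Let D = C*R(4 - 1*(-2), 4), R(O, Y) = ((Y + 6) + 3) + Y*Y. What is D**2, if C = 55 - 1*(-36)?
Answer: 6964321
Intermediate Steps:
C = 91 (C = 55 + 36 = 91)
R(O, Y) = 9 + Y + Y**2 (R(O, Y) = ((6 + Y) + 3) + Y**2 = (9 + Y) + Y**2 = 9 + Y + Y**2)
D = 2639 (D = 91*(9 + 4 + 4**2) = 91*(9 + 4 + 16) = 91*29 = 2639)
D**2 = 2639**2 = 6964321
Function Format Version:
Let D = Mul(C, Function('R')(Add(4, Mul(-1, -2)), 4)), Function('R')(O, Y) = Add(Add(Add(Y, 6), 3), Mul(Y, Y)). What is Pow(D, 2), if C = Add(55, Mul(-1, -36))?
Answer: 6964321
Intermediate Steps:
C = 91 (C = Add(55, 36) = 91)
Function('R')(O, Y) = Add(9, Y, Pow(Y, 2)) (Function('R')(O, Y) = Add(Add(Add(6, Y), 3), Pow(Y, 2)) = Add(Add(9, Y), Pow(Y, 2)) = Add(9, Y, Pow(Y, 2)))
D = 2639 (D = Mul(91, Add(9, 4, Pow(4, 2))) = Mul(91, Add(9, 4, 16)) = Mul(91, 29) = 2639)
Pow(D, 2) = Pow(2639, 2) = 6964321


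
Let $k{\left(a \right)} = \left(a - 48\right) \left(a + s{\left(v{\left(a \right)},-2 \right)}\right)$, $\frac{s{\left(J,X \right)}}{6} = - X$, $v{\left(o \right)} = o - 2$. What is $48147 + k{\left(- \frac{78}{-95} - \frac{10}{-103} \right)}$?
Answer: $\frac{4551659677891}{95746225} \approx 47539.0$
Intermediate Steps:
$v{\left(o \right)} = -2 + o$ ($v{\left(o \right)} = o - 2 = -2 + o$)
$s{\left(J,X \right)} = - 6 X$ ($s{\left(J,X \right)} = 6 \left(- X\right) = - 6 X$)
$k{\left(a \right)} = \left(-48 + a\right) \left(12 + a\right)$ ($k{\left(a \right)} = \left(a - 48\right) \left(a - -12\right) = \left(-48 + a\right) \left(a + 12\right) = \left(-48 + a\right) \left(12 + a\right)$)
$48147 + k{\left(- \frac{78}{-95} - \frac{10}{-103} \right)} = 48147 - \left(576 - \left(- \frac{78}{-95} - \frac{10}{-103}\right)^{2} + 36 \left(- \frac{78}{-95} - \frac{10}{-103}\right)\right) = 48147 - \left(576 - \left(\left(-78\right) \left(- \frac{1}{95}\right) - - \frac{10}{103}\right)^{2} + 36 \left(\left(-78\right) \left(- \frac{1}{95}\right) - - \frac{10}{103}\right)\right) = 48147 - \left(576 - \left(\frac{78}{95} + \frac{10}{103}\right)^{2} + 36 \left(\frac{78}{95} + \frac{10}{103}\right)\right) = 48147 - \left(\frac{5959584}{9785} - \frac{80712256}{95746225}\right) = 48147 - \frac{58233817184}{95746225} = \frac{4551659677891}{95746225}$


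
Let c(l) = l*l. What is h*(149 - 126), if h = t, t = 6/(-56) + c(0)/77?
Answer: -69/28 ≈ -2.4643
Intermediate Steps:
c(l) = l**2
t = -3/28 (t = 6/(-56) + 0**2/77 = 6*(-1/56) + 0*(1/77) = -3/28 + 0 = -3/28 ≈ -0.10714)
h = -3/28 ≈ -0.10714
h*(149 - 126) = -3*(149 - 126)/28 = -3/28*23 = -69/28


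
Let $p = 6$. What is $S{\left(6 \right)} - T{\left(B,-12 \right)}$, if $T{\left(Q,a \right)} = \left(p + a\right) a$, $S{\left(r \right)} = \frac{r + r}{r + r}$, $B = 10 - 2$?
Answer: $-71$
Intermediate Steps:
$B = 8$
$S{\left(r \right)} = 1$ ($S{\left(r \right)} = \frac{2 r}{2 r} = 2 r \frac{1}{2 r} = 1$)
$T{\left(Q,a \right)} = a \left(6 + a\right)$ ($T{\left(Q,a \right)} = \left(6 + a\right) a = a \left(6 + a\right)$)
$S{\left(6 \right)} - T{\left(B,-12 \right)} = 1 - - 12 \left(6 - 12\right) = 1 - \left(-12\right) \left(-6\right) = 1 - 72 = -71$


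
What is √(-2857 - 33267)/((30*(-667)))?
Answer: -I*√9031/10005 ≈ -0.0094984*I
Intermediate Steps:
√(-2857 - 33267)/((30*(-667))) = √(-36124)/(-20010) = (2*I*√9031)*(-1/20010) = -I*√9031/10005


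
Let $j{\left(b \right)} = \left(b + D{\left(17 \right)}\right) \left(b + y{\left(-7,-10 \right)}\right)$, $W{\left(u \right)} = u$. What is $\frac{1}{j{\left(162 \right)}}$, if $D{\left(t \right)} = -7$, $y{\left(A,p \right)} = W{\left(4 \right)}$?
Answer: $\frac{1}{25730} \approx 3.8865 \cdot 10^{-5}$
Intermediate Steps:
$y{\left(A,p \right)} = 4$
$j{\left(b \right)} = \left(-7 + b\right) \left(4 + b\right)$ ($j{\left(b \right)} = \left(b - 7\right) \left(b + 4\right) = \left(-7 + b\right) \left(4 + b\right)$)
$\frac{1}{j{\left(162 \right)}} = \frac{1}{-28 + 162^{2} - 486} = \frac{1}{-28 + 26244 - 486} = \frac{1}{25730}$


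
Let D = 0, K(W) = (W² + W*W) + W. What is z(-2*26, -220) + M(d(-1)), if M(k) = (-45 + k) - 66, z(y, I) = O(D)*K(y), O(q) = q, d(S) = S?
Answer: -112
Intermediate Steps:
K(W) = W + 2*W² (K(W) = (W² + W²) + W = 2*W² + W = W + 2*W²)
z(y, I) = 0 (z(y, I) = 0*(y*(1 + 2*y)) = 0)
M(k) = -111 + k
z(-2*26, -220) + M(d(-1)) = 0 + (-111 - 1) = 0 - 112 = -112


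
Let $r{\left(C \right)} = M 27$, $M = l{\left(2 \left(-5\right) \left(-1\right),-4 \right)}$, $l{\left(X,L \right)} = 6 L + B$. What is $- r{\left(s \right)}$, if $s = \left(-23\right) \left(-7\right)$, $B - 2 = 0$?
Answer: $594$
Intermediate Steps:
$B = 2$ ($B = 2 + 0 = 2$)
$l{\left(X,L \right)} = 2 + 6 L$ ($l{\left(X,L \right)} = 6 L + 2 = 2 + 6 L$)
$s = 161$
$M = -22$ ($M = 2 + 6 \left(-4\right) = 2 - 24 = -22$)
$r{\left(C \right)} = -594$ ($r{\left(C \right)} = \left(-22\right) 27 = -594$)
$- r{\left(s \right)} = \left(-1\right) \left(-594\right) = 594$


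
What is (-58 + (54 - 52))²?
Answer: 3136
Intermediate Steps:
(-58 + (54 - 52))² = (-58 + 2)² = (-56)² = 3136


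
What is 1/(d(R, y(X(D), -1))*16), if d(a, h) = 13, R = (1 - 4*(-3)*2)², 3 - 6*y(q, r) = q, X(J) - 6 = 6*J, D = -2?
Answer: 1/208 ≈ 0.0048077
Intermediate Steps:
X(J) = 6 + 6*J
y(q, r) = ½ - q/6
R = 625 (R = (1 + 12*2)² = (1 + 24)² = 25² = 625)
1/(d(R, y(X(D), -1))*16) = 1/(13*16) = 1/208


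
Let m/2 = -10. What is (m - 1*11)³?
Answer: -29791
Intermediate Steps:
m = -20 (m = 2*(-10) = -20)
(m - 1*11)³ = (-20 - 1*11)³ = (-20 - 11)³ = (-31)³ = -29791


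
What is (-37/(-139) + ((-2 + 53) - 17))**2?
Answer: 22686169/19321 ≈ 1174.2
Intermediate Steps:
(-37/(-139) + ((-2 + 53) - 17))**2 = (-37*(-1/139) + (51 - 17))**2 = (37/139 + 34)**2 = (4763/139)**2 = 22686169/19321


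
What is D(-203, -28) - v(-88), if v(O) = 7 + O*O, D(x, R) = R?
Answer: -7779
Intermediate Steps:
v(O) = 7 + O²
D(-203, -28) - v(-88) = -28 - (7 + (-88)²) = -28 - (7 + 7744) = -28 - 1*7751 = -28 - 7751 = -7779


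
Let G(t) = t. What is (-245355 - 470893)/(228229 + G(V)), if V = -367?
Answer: -358124/113931 ≈ -3.1433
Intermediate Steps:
(-245355 - 470893)/(228229 + G(V)) = (-245355 - 470893)/(228229 - 367) = -716248/227862 = -716248*1/227862 = -358124/113931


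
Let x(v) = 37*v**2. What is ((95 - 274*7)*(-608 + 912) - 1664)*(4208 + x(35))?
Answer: -27533215248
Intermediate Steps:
((95 - 274*7)*(-608 + 912) - 1664)*(4208 + x(35)) = ((95 - 274*7)*(-608 + 912) - 1664)*(4208 + 37*35**2) = ((95 - 1918)*304 - 1664)*(4208 + 37*1225) = (-1823*304 - 1664)*(4208 + 45325) = (-554192 - 1664)*49533 = -555856*49533 = -27533215248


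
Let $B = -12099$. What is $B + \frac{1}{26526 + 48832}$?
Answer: $- \frac{911756441}{75358} \approx -12099.0$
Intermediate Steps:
$B + \frac{1}{26526 + 48832} = -12099 + \frac{1}{26526 + 48832} = -12099 + \frac{1}{75358} = - \frac{911756441}{75358}$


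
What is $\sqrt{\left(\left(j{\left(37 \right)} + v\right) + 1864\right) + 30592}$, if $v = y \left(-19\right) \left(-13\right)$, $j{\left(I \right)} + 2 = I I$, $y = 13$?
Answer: $\sqrt{37034} \approx 192.44$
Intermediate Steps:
$j{\left(I \right)} = -2 + I^{2}$ ($j{\left(I \right)} = -2 + I I = -2 + I^{2}$)
$v = 3211$ ($v = 13 \left(-19\right) \left(-13\right) = \left(-247\right) \left(-13\right) = 3211$)
$\sqrt{\left(\left(j{\left(37 \right)} + v\right) + 1864\right) + 30592} = \sqrt{\left(\left(\left(-2 + 37^{2}\right) + 3211\right) + 1864\right) + 30592} = \sqrt{\left(\left(\left(-2 + 1369\right) + 3211\right) + 1864\right) + 30592} = \sqrt{\left(\left(1367 + 3211\right) + 1864\right) + 30592} = \sqrt{\left(4578 + 1864\right) + 30592} = \sqrt{6442 + 30592} = \sqrt{37034}$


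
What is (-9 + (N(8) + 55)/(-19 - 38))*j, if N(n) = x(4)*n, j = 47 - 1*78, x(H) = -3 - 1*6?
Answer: 15376/57 ≈ 269.75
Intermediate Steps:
x(H) = -9 (x(H) = -3 - 6 = -9)
j = -31 (j = 47 - 78 = -31)
N(n) = -9*n
(-9 + (N(8) + 55)/(-19 - 38))*j = (-9 + (-9*8 + 55)/(-19 - 38))*(-31) = (-9 + (-72 + 55)/(-57))*(-31) = (-9 - 17*(-1/57))*(-31) = (-9 + 17/57)*(-31) = -496/57*(-31) = 15376/57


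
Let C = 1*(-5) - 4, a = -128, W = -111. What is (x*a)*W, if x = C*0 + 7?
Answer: 99456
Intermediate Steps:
C = -9 (C = -5 - 4 = -9)
x = 7 (x = -9*0 + 7 = 0 + 7 = 7)
(x*a)*W = (7*(-128))*(-111) = -896*(-111) = 99456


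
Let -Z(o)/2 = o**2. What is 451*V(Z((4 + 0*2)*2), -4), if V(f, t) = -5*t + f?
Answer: -48708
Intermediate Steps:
Z(o) = -2*o**2
V(f, t) = f - 5*t
451*V(Z((4 + 0*2)*2), -4) = 451*(-2*4*(4 + 0*2)**2 - 5*(-4)) = 451*(-2*4*(4 + 0)**2 + 20) = 451*(-2*(4*2)**2 + 20) = 451*(-2*8**2 + 20) = 451*(-2*64 + 20) = 451*(-128 + 20) = 451*(-108) = -48708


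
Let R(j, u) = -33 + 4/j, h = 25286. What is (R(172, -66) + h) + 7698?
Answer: 1416894/43 ≈ 32951.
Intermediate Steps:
(R(172, -66) + h) + 7698 = ((-33 + 4/172) + 25286) + 7698 = ((-33 + 4*(1/172)) + 25286) + 7698 = ((-33 + 1/43) + 25286) + 7698 = (-1418/43 + 25286) + 7698 = 1085880/43 + 7698 = 1416894/43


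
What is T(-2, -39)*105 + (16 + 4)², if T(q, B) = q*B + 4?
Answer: 9010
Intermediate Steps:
T(q, B) = 4 + B*q (T(q, B) = B*q + 4 = 4 + B*q)
T(-2, -39)*105 + (16 + 4)² = (4 - 39*(-2))*105 + (16 + 4)² = (4 + 78)*105 + 20² = 82*105 + 400 = 8610 + 400 = 9010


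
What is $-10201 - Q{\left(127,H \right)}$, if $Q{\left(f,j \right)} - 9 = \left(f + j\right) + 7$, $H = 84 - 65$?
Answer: $-10363$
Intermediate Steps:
$H = 19$ ($H = 84 - 65 = 19$)
$Q{\left(f,j \right)} = 16 + f + j$ ($Q{\left(f,j \right)} = 9 + \left(\left(f + j\right) + 7\right) = 9 + \left(7 + f + j\right) = 16 + f + j$)
$-10201 - Q{\left(127,H \right)} = -10201 - \left(16 + 127 + 19\right) = -10201 - 162 = -10363$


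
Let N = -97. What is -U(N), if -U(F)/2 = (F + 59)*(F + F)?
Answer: 14744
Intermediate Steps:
U(F) = -4*F*(59 + F) (U(F) = -2*(F + 59)*(F + F) = -2*(59 + F)*2*F = -4*F*(59 + F))
-U(N) = -(-4)*(-97)*(59 - 97) = -(-4)*(-97)*(-38) = -1*(-14744) = 14744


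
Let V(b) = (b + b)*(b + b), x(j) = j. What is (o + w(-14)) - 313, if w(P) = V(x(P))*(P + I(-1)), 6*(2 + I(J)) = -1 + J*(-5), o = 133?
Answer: -36604/3 ≈ -12201.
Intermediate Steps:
I(J) = -13/6 - 5*J/6 (I(J) = -2 + (-1 + J*(-5))/6 = -2 + (-1 - 5*J)/6 = -2 + (-⅙ - 5*J/6) = -13/6 - 5*J/6)
V(b) = 4*b² (V(b) = (2*b)*(2*b) = 4*b²)
w(P) = 4*P²*(-4/3 + P) (w(P) = (4*P²)*(P + (-13/6 - ⅚*(-1))) = (4*P²)*(P + (-13/6 + ⅚)) = (4*P²)*(P - 4/3) = (4*P²)*(-4/3 + P) = 4*P²*(-4/3 + P))
(o + w(-14)) - 313 = (133 + (-14)²*(-16/3 + 4*(-14))) - 313 = (133 + 196*(-16/3 - 56)) - 313 = (133 + 196*(-184/3)) - 313 = (133 - 36064/3) - 313 = -35665/3 - 313 = -36604/3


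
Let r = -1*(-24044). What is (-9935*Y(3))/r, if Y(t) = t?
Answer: -29805/24044 ≈ -1.2396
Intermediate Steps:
r = 24044
(-9935*Y(3))/r = -9935*3/24044 = -29805*1/24044 = -29805/24044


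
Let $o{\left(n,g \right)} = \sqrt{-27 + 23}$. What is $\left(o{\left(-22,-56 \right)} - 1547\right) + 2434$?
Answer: $887 + 2 i \approx 887.0 + 2.0 i$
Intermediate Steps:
$o{\left(n,g \right)} = 2 i$ ($o{\left(n,g \right)} = \sqrt{-4} = 2 i$)
$\left(o{\left(-22,-56 \right)} - 1547\right) + 2434 = \left(2 i - 1547\right) + 2434 = \left(-1547 + 2 i\right) + 2434 = 887 + 2 i$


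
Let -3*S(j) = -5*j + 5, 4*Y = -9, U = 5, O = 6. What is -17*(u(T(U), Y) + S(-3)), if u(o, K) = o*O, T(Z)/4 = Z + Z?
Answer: -11900/3 ≈ -3966.7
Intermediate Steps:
Y = -9/4 (Y = (1/4)*(-9) = -9/4 ≈ -2.2500)
T(Z) = 8*Z (T(Z) = 4*(Z + Z) = 4*(2*Z) = 8*Z)
S(j) = -5/3 + 5*j/3 (S(j) = -(-5*j + 5)/3 = -(5 - 5*j)/3 = -5/3 + 5*j/3)
u(o, K) = 6*o (u(o, K) = o*6 = 6*o)
-17*(u(T(U), Y) + S(-3)) = -17*(6*(8*5) + (-5/3 + (5/3)*(-3))) = -17*(6*40 + (-5/3 - 5)) = -17*(240 - 20/3) = -17*700/3 = -11900/3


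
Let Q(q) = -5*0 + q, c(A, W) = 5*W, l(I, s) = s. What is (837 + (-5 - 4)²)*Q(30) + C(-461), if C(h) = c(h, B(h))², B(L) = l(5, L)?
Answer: 5340565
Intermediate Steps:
B(L) = L
Q(q) = q (Q(q) = 0 + q = q)
C(h) = 25*h² (C(h) = (5*h)² = 25*h²)
(837 + (-5 - 4)²)*Q(30) + C(-461) = (837 + (-5 - 4)²)*30 + 25*(-461)² = (837 + (-9)²)*30 + 25*212521 = (837 + 81)*30 + 5313025 = 918*30 + 5313025 = 27540 + 5313025 = 5340565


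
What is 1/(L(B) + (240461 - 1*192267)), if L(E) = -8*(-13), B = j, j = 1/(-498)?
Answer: 1/48298 ≈ 2.0705e-5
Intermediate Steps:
j = -1/498 ≈ -0.0020080
B = -1/498 ≈ -0.0020080
L(E) = 104
1/(L(B) + (240461 - 1*192267)) = 1/(104 + (240461 - 1*192267)) = 1/(104 + (240461 - 192267)) = 1/(104 + 48194) = 1/48298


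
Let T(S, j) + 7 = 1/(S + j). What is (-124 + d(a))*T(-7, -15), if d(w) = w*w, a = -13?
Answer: -6975/22 ≈ -317.05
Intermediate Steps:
T(S, j) = -7 + 1/(S + j)
d(w) = w²
(-124 + d(a))*T(-7, -15) = (-124 + (-13)²)*((1 - 7*(-7) - 7*(-15))/(-7 - 15)) = (-124 + 169)*((1 + 49 + 105)/(-22)) = 45*(-1/22*155) = 45*(-155/22) = -6975/22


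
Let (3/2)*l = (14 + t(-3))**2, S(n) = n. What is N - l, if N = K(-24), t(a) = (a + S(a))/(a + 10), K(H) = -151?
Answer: -39125/147 ≈ -266.16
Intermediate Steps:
t(a) = 2*a/(10 + a) (t(a) = (a + a)/(a + 10) = (2*a)/(10 + a) = 2*a/(10 + a))
l = 16928/147 (l = 2*(14 + 2*(-3)/(10 - 3))**2/3 = 2*(14 + 2*(-3)/7)**2/3 = 2*(14 + 2*(-3)*(1/7))**2/3 = 2*(14 - 6/7)**2/3 = 2*(92/7)**2/3 = (2/3)*(8464/49) = 16928/147 ≈ 115.16)
N = -151
N - l = -151 - 1*16928/147 = -151 - 16928/147 = -39125/147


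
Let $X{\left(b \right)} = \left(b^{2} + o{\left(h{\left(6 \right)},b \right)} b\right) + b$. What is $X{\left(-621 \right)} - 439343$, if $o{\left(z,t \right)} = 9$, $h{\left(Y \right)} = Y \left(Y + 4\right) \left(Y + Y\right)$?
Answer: $-59912$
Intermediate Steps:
$h{\left(Y \right)} = 2 Y^{2} \left(4 + Y\right)$ ($h{\left(Y \right)} = Y \left(4 + Y\right) 2 Y = Y 2 Y \left(4 + Y\right) = 2 Y^{2} \left(4 + Y\right)$)
$X{\left(b \right)} = b^{2} + 10 b$ ($X{\left(b \right)} = \left(b^{2} + 9 b\right) + b = b^{2} + 10 b$)
$X{\left(-621 \right)} - 439343 = - 621 \left(10 - 621\right) - 439343 = \left(-621\right) \left(-611\right) - 439343 = 379431 - 439343 = -59912$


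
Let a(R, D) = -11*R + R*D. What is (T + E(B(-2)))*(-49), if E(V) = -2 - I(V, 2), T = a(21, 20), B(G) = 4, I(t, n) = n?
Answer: -9065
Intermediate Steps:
a(R, D) = -11*R + D*R
T = 189 (T = 21*(-11 + 20) = 21*9 = 189)
E(V) = -4 (E(V) = -2 - 1*2 = -2 - 2 = -4)
(T + E(B(-2)))*(-49) = (189 - 4)*(-49) = 185*(-49) = -9065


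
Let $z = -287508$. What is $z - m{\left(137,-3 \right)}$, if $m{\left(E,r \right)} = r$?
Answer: $-287505$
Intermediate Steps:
$z - m{\left(137,-3 \right)} = -287508 - -3 = -287508 + 3 = -287505$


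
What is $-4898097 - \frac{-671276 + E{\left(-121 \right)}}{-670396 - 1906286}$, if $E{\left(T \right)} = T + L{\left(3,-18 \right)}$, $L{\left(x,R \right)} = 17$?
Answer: $- \frac{6310419522767}{1288341} \approx -4.8981 \cdot 10^{6}$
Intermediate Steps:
$E{\left(T \right)} = 17 + T$ ($E{\left(T \right)} = T + 17 = 17 + T$)
$-4898097 - \frac{-671276 + E{\left(-121 \right)}}{-670396 - 1906286} = -4898097 - \frac{-671276 + \left(17 - 121\right)}{-670396 - 1906286} = -4898097 - \frac{-671276 - 104}{-2576682} = -4898097 - \left(-671380\right) \left(- \frac{1}{2576682}\right) = -4898097 - \frac{335690}{1288341} = - \frac{6310419522767}{1288341}$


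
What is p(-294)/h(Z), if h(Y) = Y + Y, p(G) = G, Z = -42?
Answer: 7/2 ≈ 3.5000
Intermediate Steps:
h(Y) = 2*Y
p(-294)/h(Z) = -294/(2*(-42)) = -294/(-84) = -294*(-1/84) = 7/2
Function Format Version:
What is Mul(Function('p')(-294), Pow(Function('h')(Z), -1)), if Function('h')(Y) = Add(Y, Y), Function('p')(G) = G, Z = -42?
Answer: Rational(7, 2) ≈ 3.5000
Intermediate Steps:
Function('h')(Y) = Mul(2, Y)
Mul(Function('p')(-294), Pow(Function('h')(Z), -1)) = Mul(-294, Pow(Mul(2, -42), -1)) = Mul(-294, Pow(-84, -1)) = Mul(-294, Rational(-1, 84)) = Rational(7, 2)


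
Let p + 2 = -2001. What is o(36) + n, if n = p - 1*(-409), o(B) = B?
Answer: -1558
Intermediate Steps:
p = -2003 (p = -2 - 2001 = -2003)
n = -1594 (n = -2003 - 1*(-409) = -2003 + 409 = -1594)
o(36) + n = 36 - 1594 = -1558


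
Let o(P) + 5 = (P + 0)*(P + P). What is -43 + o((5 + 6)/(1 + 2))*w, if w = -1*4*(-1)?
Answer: 401/9 ≈ 44.556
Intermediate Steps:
w = 4 (w = -4*(-1) = 4)
o(P) = -5 + 2*P**2 (o(P) = -5 + (P + 0)*(P + P) = -5 + P*(2*P) = -5 + 2*P**2)
-43 + o((5 + 6)/(1 + 2))*w = -43 + (-5 + 2*((5 + 6)/(1 + 2))**2)*4 = -43 + (-5 + 2*(11/3)**2)*4 = -43 + (-5 + 2*(121/9))*4 = -43 + (-5 + 242/9)*4 = -43 + (197/9)*4 = -43 + 788/9 = 401/9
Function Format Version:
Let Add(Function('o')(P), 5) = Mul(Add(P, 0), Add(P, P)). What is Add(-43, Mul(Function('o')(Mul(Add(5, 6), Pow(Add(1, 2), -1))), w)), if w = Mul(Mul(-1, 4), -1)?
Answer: Rational(401, 9) ≈ 44.556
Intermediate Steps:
w = 4 (w = Mul(-4, -1) = 4)
Function('o')(P) = Add(-5, Mul(2, Pow(P, 2))) (Function('o')(P) = Add(-5, Mul(Add(P, 0), Add(P, P))) = Add(-5, Mul(P, Mul(2, P))) = Add(-5, Mul(2, Pow(P, 2))))
Add(-43, Mul(Function('o')(Mul(Add(5, 6), Pow(Add(1, 2), -1))), w)) = Add(-43, Mul(Add(-5, Mul(2, Pow(Mul(Add(5, 6), Pow(Add(1, 2), -1)), 2))), 4)) = Add(-43, Mul(Add(-5, Mul(2, Pow(Mul(11, Pow(3, -1)), 2))), 4)) = Add(-43, Mul(Add(-5, Mul(2, Pow(Mul(11, Rational(1, 3)), 2))), 4)) = Add(-43, Mul(Add(-5, Mul(2, Pow(Rational(11, 3), 2))), 4)) = Add(-43, Mul(Add(-5, Mul(2, Rational(121, 9))), 4)) = Add(-43, Mul(Add(-5, Rational(242, 9)), 4)) = Add(-43, Mul(Rational(197, 9), 4)) = Add(-43, Rational(788, 9)) = Rational(401, 9)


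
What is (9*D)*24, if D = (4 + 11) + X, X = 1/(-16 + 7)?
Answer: 3216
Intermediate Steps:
X = -⅑ (X = 1/(-9) = -⅑ ≈ -0.11111)
D = 134/9 (D = (4 + 11) - ⅑ = 15 - ⅑ = 134/9 ≈ 14.889)
(9*D)*24 = (9*(134/9))*24 = 134*24 = 3216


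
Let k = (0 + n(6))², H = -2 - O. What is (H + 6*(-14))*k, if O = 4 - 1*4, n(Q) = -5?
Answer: -2150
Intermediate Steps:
O = 0 (O = 4 - 4 = 0)
H = -2 (H = -2 - 1*0 = -2 + 0 = -2)
k = 25 (k = (0 - 5)² = (-5)² = 25)
(H + 6*(-14))*k = (-2 + 6*(-14))*25 = (-2 - 84)*25 = -86*25 = -2150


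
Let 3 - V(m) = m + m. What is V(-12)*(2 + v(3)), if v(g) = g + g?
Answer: 216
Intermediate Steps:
v(g) = 2*g
V(m) = 3 - 2*m (V(m) = 3 - (m + m) = 3 - 2*m)
V(-12)*(2 + v(3)) = (3 - 2*(-12))*(2 + 2*3) = (3 + 24)*(2 + 6) = 27*8 = 216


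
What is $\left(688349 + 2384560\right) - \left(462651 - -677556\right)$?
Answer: $1932702$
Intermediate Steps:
$\left(688349 + 2384560\right) - \left(462651 - -677556\right) = 3072909 - \left(462651 + 677556\right) = 3072909 - 1140207 = 1932702$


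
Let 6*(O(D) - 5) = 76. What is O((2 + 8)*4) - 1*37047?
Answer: -111088/3 ≈ -37029.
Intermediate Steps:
O(D) = 53/3 (O(D) = 5 + (⅙)*76 = 5 + 38/3 = 53/3)
O((2 + 8)*4) - 1*37047 = 53/3 - 1*37047 = 53/3 - 37047 = -111088/3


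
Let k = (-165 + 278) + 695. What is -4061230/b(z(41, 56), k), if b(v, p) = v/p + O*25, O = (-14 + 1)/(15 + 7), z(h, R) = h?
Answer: 36096212240/130849 ≈ 2.7586e+5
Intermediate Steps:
O = -13/22 ≈ -0.59091
k = 808 (k = 113 + 695 = 808)
b(v, p) = -325/22 + v/p (b(v, p) = v/p - 13/22*25 = v/p - 325/22 = -325/22 + v/p)
-4061230/b(z(41, 56), k) = -4061230/(-325/22 + 41/808) = -4061230/(-130849/8888) = -4061230*(-8888/130849) = 36096212240/130849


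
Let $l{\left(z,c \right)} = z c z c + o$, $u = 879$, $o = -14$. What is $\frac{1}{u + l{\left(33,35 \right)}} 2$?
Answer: $\frac{1}{667445} \approx 1.4983 \cdot 10^{-6}$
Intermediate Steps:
$l{\left(z,c \right)} = -14 + c^{2} z^{2}$ ($l{\left(z,c \right)} = z c z c - 14 = c z z c - 14 = c z^{2} c - 14 = c^{2} z^{2} - 14 = -14 + c^{2} z^{2}$)
$\frac{1}{u + l{\left(33,35 \right)}} 2 = \frac{1}{879 - \left(14 - 35^{2} \cdot 33^{2}\right)} 2 = \frac{1}{879 + \left(-14 + 1225 \cdot 1089\right)} 2 = \frac{1}{879 + \left(-14 + 1334025\right)} 2 = \frac{1}{879 + 1334011} \cdot 2 = \frac{1}{1334890} \cdot 2 = \frac{1}{667445}$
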